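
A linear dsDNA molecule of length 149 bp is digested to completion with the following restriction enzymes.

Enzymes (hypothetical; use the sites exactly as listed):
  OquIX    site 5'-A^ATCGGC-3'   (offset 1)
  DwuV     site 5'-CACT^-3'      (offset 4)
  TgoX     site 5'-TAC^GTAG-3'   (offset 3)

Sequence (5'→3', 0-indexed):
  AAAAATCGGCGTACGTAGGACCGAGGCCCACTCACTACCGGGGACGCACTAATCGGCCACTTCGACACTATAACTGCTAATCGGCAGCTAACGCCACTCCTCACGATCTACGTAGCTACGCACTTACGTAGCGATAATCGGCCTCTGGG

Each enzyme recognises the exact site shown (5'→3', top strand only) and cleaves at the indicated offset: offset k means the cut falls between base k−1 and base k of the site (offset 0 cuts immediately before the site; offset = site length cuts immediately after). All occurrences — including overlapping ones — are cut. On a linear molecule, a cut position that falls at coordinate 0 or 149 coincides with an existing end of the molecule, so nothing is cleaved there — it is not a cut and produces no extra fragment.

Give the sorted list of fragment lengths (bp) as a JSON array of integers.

Site scan:
  OquIX (AATCGGC, off=1): starts [3, 50, 78, 135] → cuts [4, 51, 79, 136]
  DwuV (CACT, off=4): starts [28, 32, 46, 57, 65, 94, 120] → cuts [32, 36, 50, 61, 69, 98, 124]
  TgoX (TACGTAG, off=3): starts [11, 108, 124] → cuts [14, 111, 127]

Pooled cuts: [4, 14, 32, 36, 50, 51, 61, 69, 79, 98, 111, 124, 127, 136]

Fragment lengths:
  [0,4): 4 bp
  [4,14): 10 bp
  [14,32): 18 bp
  [32,36): 4 bp
  [36,50): 14 bp
  [50,51): 1 bp
  [51,61): 10 bp
  [61,69): 8 bp
  [69,79): 10 bp
  [79,98): 19 bp
  [98,111): 13 bp
  [111,124): 13 bp
  [124,127): 3 bp
  [127,136): 9 bp
  [136,149): 13 bp

[1,3,4,4,8,9,10,10,10,13,13,13,14,18,19]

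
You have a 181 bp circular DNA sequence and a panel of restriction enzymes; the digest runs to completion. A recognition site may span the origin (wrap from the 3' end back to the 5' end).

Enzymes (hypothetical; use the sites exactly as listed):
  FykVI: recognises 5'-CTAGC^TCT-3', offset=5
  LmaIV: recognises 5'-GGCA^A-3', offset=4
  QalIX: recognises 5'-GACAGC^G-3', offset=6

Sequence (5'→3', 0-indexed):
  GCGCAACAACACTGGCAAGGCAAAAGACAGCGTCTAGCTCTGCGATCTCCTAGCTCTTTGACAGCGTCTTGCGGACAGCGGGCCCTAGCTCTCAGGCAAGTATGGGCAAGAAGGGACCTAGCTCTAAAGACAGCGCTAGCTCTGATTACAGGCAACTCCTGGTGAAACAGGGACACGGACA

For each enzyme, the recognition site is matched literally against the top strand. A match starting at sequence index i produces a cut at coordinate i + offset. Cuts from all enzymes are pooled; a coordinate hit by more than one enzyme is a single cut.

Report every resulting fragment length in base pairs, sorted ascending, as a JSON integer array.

[5,6,7,9,9,10,10,11,12,14,14,14,15,16,29]

Scan for sites:
  FykVI CTAGCTCT/5: at [33, 49, 84, 117, 135] ⇒ [38, 54, 89, 122, 140]
  LmaIV GGCAA/4: at [13, 18, 94, 104, 150] ⇒ [17, 22, 98, 108, 154]
  QalIX GACAGCG/6: at [25, 59, 73, 128, 177] ⇒ [2, 31, 65, 79, 134]

Pooled cuts: [2, 17, 22, 31, 38, 54, 65, 79, 89, 98, 108, 122, 134, 140, 154]

Fragments:
  2→17: 15 bp
  17→22: 5 bp
  22→31: 9 bp
  31→38: 7 bp
  38→54: 16 bp
  54→65: 11 bp
  65→79: 14 bp
  79→89: 10 bp
  89→98: 9 bp
  98→108: 10 bp
  108→122: 14 bp
  122→134: 12 bp
  134→140: 6 bp
  140→154: 14 bp
  154→2 (wrap): 181-154+2 = 29 bp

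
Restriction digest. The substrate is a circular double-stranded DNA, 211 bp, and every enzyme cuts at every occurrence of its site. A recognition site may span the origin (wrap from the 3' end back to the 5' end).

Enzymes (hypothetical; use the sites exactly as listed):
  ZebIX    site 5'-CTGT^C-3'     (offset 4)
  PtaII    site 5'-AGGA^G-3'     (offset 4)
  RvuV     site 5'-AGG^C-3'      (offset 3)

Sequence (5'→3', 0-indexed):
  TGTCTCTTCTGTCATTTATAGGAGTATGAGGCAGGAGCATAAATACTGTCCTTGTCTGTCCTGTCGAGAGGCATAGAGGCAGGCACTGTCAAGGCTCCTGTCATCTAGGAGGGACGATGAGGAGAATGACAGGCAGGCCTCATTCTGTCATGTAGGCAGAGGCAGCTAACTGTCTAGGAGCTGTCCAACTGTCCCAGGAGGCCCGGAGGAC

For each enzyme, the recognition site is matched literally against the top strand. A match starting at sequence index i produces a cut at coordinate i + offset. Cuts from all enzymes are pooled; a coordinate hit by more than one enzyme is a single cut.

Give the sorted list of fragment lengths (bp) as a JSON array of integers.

Scan for sites:
  ZebIX (CTGTC, off=4): starts [8, 45, 55, 60, 85, 97, 144, 169, 180, 188, 210] → cuts [3, 12, 49, 59, 64, 89, 101, 148, 173, 184, 192]
  PtaII (AGGAG, off=4): starts [19, 32, 106, 119, 175, 195] → cuts [23, 36, 110, 123, 179, 199]
  RvuV (AGGC, off=3): starts [28, 68, 76, 80, 91, 130, 134, 153, 159, 198] → cuts [31, 71, 79, 83, 94, 133, 137, 156, 162, 201]

All cut coordinates (distinct, sorted): [3, 12, 23, 31, 36, 49, 59, 64, 71, 79, 83, 89, 94, 101, 110, 123, 133, 137, 148, 156, 162, 173, 179, 184, 192, 199, 201]

Fragments:
  3→12: 9 bp
  12→23: 11 bp
  23→31: 8 bp
  31→36: 5 bp
  36→49: 13 bp
  49→59: 10 bp
  59→64: 5 bp
  64→71: 7 bp
  71→79: 8 bp
  79→83: 4 bp
  83→89: 6 bp
  89→94: 5 bp
  94→101: 7 bp
  101→110: 9 bp
  110→123: 13 bp
  123→133: 10 bp
  133→137: 4 bp
  137→148: 11 bp
  148→156: 8 bp
  156→162: 6 bp
  162→173: 11 bp
  173→179: 6 bp
  179→184: 5 bp
  184→192: 8 bp
  192→199: 7 bp
  199→201: 2 bp
  201→3 (wrap): 211-201+3 = 13 bp

[2,4,4,5,5,5,5,6,6,6,7,7,7,8,8,8,8,9,9,10,10,11,11,11,13,13,13]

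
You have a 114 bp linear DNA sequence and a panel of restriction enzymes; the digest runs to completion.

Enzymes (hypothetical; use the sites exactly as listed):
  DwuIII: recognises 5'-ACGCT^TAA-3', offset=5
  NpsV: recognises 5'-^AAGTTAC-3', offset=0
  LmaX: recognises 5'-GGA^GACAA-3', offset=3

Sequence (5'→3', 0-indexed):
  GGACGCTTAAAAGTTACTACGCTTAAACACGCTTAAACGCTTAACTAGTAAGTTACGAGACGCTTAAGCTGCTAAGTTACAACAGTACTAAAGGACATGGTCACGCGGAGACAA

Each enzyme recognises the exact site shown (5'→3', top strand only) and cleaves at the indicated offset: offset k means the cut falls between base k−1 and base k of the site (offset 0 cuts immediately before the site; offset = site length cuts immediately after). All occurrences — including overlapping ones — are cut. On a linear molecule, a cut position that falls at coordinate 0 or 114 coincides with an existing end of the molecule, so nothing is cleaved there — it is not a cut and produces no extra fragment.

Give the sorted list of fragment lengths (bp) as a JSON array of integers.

Per-enzyme occurrences:
  DwuIII (ACGCTTAA, off=5): starts [2, 18, 28, 36, 59] → cuts [7, 23, 33, 41, 64]
  NpsV (AAGTTAC, off=0): starts [10, 49, 73] → cuts [10, 49, 73]
  LmaX (GGAGACAA, off=3): starts [106] → cuts [109]

Pooled cuts: [7, 10, 23, 33, 41, 49, 64, 73, 109]

Fragments:
  [0,7): 7 bp
  [7,10): 3 bp
  [10,23): 13 bp
  [23,33): 10 bp
  [33,41): 8 bp
  [41,49): 8 bp
  [49,64): 15 bp
  [64,73): 9 bp
  [73,109): 36 bp
  [109,114): 5 bp

[3,5,7,8,8,9,10,13,15,36]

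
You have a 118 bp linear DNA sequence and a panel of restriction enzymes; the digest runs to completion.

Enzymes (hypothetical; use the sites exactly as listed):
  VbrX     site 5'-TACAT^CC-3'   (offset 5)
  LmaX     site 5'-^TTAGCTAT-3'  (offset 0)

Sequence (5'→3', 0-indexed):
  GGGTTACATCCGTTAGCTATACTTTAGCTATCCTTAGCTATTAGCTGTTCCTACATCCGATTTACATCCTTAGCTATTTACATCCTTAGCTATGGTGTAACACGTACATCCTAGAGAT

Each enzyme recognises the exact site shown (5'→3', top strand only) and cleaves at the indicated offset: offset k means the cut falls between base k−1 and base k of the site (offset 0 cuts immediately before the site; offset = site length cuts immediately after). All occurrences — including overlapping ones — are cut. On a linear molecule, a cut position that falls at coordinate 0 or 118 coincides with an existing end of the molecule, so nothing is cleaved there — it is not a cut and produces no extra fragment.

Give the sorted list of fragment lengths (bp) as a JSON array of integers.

Per-enzyme occurrences:
  VbrX (TACATCC, off=5): starts [4, 51, 62, 78, 104] → cuts [9, 56, 67, 83, 109]
  LmaX (TTAGCTAT, off=0): starts [12, 23, 33, 69, 85] → cuts [12, 23, 33, 69, 85]

All cut coordinates (distinct, sorted): [9, 12, 23, 33, 56, 67, 69, 83, 85, 109]

Fragment lengths:
  [0,9): 9 bp
  [9,12): 3 bp
  [12,23): 11 bp
  [23,33): 10 bp
  [33,56): 23 bp
  [56,67): 11 bp
  [67,69): 2 bp
  [69,83): 14 bp
  [83,85): 2 bp
  [85,109): 24 bp
  [109,118): 9 bp

[2,2,3,9,9,10,11,11,14,23,24]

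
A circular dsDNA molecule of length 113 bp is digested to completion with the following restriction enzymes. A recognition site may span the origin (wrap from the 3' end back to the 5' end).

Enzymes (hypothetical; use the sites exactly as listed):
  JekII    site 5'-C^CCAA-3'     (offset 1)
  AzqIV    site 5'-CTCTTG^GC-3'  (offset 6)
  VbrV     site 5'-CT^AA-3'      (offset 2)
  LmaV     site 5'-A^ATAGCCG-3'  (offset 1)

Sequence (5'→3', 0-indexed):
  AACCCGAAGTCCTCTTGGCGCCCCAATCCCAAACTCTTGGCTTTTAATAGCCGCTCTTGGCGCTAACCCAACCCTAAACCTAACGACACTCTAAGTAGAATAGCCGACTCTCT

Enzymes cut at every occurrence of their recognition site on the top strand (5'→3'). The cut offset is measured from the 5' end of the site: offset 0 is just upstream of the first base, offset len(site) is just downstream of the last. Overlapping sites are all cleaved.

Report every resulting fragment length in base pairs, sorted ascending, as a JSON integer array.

Site scan:
  JekII (CCCAA, off=1): starts [21, 27, 66] → cuts [22, 28, 67]
  AzqIV (CTCTTGGC, off=6): starts [11, 33, 53] → cuts [17, 39, 59]
  VbrV (CTAA, off=2): starts [62, 73, 79, 90, 111] → cuts [0, 64, 75, 81, 92]
  LmaV (AATAGCCG, off=1): starts [45, 98] → cuts [46, 99]

Pooled cuts: [0, 17, 22, 28, 39, 46, 59, 64, 67, 75, 81, 92, 99]

Fragments:
  0→17: 17 bp
  17→22: 5 bp
  22→28: 6 bp
  28→39: 11 bp
  39→46: 7 bp
  46→59: 13 bp
  59→64: 5 bp
  64→67: 3 bp
  67→75: 8 bp
  75→81: 6 bp
  81→92: 11 bp
  92→99: 7 bp
  99→0 (wrap): 113-99+0 = 14 bp

[3,5,5,6,6,7,7,8,11,11,13,14,17]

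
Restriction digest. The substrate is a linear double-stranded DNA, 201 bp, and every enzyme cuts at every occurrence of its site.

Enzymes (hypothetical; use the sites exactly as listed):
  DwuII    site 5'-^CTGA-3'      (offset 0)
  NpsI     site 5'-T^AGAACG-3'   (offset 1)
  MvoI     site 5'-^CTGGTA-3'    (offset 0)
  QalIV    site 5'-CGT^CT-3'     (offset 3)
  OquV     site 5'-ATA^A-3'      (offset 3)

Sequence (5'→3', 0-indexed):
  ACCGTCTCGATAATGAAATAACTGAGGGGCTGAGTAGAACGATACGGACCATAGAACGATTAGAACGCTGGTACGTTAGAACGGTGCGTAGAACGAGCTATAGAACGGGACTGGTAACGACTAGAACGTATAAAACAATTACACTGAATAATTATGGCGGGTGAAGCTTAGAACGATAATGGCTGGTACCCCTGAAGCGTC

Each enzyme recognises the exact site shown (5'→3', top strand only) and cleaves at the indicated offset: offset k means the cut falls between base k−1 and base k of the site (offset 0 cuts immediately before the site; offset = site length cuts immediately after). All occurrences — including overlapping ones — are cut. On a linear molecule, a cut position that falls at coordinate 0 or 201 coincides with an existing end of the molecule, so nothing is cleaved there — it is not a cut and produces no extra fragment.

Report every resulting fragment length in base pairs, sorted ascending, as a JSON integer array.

[1,4,5,6,6,7,7,8,8,9,9,9,9,10,10,10,11,12,12,12,17,19]

Per-enzyme occurrences:
  DwuII CTGA/0: at [21, 29, 143, 191] ⇒ [21, 29, 143, 191]
  NpsI TAGAACG/1: at [34, 51, 60, 76, 88, 100, 121, 168] ⇒ [35, 52, 61, 77, 89, 101, 122, 169]
  MvoI CTGGTA/0: at [67, 110, 182] ⇒ [67, 110, 182]
  QalIV CGTCT/3: at [2] ⇒ [5]
  OquV ATAA/3: at [9, 17, 129, 147, 175] ⇒ [12, 20, 132, 150, 178]

Pooled cuts: [5, 12, 20, 21, 29, 35, 52, 61, 67, 77, 89, 101, 110, 122, 132, 143, 150, 169, 178, 182, 191]

Fragment lengths:
  [0,5): 5 bp
  [5,12): 7 bp
  [12,20): 8 bp
  [20,21): 1 bp
  [21,29): 8 bp
  [29,35): 6 bp
  [35,52): 17 bp
  [52,61): 9 bp
  [61,67): 6 bp
  [67,77): 10 bp
  [77,89): 12 bp
  [89,101): 12 bp
  [101,110): 9 bp
  [110,122): 12 bp
  [122,132): 10 bp
  [132,143): 11 bp
  [143,150): 7 bp
  [150,169): 19 bp
  [169,178): 9 bp
  [178,182): 4 bp
  [182,191): 9 bp
  [191,201): 10 bp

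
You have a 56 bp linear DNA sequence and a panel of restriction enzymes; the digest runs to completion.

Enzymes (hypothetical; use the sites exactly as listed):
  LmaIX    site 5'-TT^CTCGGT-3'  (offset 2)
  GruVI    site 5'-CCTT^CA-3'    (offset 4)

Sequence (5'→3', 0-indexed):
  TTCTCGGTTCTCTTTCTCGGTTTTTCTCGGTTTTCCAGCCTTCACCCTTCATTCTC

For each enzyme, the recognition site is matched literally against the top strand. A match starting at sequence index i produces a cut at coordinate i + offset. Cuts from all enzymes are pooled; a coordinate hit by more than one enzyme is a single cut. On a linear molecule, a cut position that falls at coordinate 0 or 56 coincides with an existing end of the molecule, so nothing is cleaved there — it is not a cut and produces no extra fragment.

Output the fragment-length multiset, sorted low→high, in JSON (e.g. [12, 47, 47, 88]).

Site scan:
  LmaIX TTCTCGGT/2: at [0, 13, 23] ⇒ [2, 15, 25]
  GruVI CCTTCA/4: at [38, 45] ⇒ [42, 49]

Pooled cuts: [2, 15, 25, 42, 49]

Fragments:
  [0,2): 2 bp
  [2,15): 13 bp
  [15,25): 10 bp
  [25,42): 17 bp
  [42,49): 7 bp
  [49,56): 7 bp

[2,7,7,10,13,17]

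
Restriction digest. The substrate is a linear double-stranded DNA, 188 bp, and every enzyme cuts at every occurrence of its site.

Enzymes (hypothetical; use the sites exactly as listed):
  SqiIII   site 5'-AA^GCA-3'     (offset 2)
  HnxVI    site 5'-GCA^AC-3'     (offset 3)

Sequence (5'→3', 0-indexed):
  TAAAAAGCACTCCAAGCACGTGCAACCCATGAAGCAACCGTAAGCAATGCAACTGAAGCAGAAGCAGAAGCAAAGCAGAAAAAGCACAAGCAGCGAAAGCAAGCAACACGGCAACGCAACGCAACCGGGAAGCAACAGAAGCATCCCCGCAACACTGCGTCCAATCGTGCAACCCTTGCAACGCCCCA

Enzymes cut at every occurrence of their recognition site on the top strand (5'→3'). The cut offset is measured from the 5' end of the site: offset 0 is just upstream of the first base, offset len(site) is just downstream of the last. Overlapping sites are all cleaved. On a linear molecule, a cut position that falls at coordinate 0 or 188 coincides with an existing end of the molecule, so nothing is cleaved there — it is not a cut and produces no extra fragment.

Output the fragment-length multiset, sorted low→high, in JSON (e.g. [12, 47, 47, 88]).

[3,3,3,4,5,5,5,6,6,6,6,6,6,7,8,8,8,8,9,9,9,9,9,9,11,20]

Site scan:
  SqiIII (AAGCA, off=2): starts [4, 13, 31, 41, 55, 61, 67, 72, 81, 87, 96, 100, 129, 138] → cuts [6, 15, 33, 43, 57, 63, 69, 74, 83, 89, 98, 102, 131, 140]
  HnxVI (GCAAC, off=3): starts [21, 33, 48, 102, 110, 115, 120, 131, 148, 168, 177] → cuts [24, 36, 51, 105, 113, 118, 123, 134, 151, 171, 180]

Pooled cuts: [6, 15, 24, 33, 36, 43, 51, 57, 63, 69, 74, 83, 89, 98, 102, 105, 113, 118, 123, 131, 134, 140, 151, 171, 180]

Fragment lengths:
  [0,6): 6 bp
  [6,15): 9 bp
  [15,24): 9 bp
  [24,33): 9 bp
  [33,36): 3 bp
  [36,43): 7 bp
  [43,51): 8 bp
  [51,57): 6 bp
  [57,63): 6 bp
  [63,69): 6 bp
  [69,74): 5 bp
  [74,83): 9 bp
  [83,89): 6 bp
  [89,98): 9 bp
  [98,102): 4 bp
  [102,105): 3 bp
  [105,113): 8 bp
  [113,118): 5 bp
  [118,123): 5 bp
  [123,131): 8 bp
  [131,134): 3 bp
  [134,140): 6 bp
  [140,151): 11 bp
  [151,171): 20 bp
  [171,180): 9 bp
  [180,188): 8 bp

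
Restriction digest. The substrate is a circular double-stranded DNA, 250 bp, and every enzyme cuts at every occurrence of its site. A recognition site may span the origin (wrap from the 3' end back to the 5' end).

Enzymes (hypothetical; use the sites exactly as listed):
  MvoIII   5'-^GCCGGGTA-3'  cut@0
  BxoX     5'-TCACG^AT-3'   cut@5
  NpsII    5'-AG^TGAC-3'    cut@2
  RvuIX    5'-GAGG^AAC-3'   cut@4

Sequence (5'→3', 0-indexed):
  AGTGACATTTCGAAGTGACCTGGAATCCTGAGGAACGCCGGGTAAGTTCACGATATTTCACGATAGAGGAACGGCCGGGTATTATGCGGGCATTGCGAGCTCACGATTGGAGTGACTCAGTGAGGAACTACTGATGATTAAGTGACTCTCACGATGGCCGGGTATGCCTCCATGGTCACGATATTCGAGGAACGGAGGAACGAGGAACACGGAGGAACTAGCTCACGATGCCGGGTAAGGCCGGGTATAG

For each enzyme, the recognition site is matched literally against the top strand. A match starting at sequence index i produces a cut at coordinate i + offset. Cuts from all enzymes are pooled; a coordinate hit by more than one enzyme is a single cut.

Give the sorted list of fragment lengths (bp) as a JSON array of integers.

[2,3,3,4,7,7,7,8,10,10,10,10,11,12,13,13,13,16,17,18,24,32]

Site scan:
  MvoIII GCCGGGTA/0: at [36, 73, 156, 229, 239] ⇒ [36, 73, 156, 229, 239]
  BxoX TCACGAT/5: at [47, 57, 100, 148, 175, 222] ⇒ [52, 62, 105, 153, 180, 227]
  NpsII AGTGAC/2: at [0, 13, 110, 140] ⇒ [2, 15, 112, 142]
  RvuIX GAGGAAC/4: at [29, 65, 121, 186, 194, 201, 211] ⇒ [33, 69, 125, 190, 198, 205, 215]

Pooled cuts: [2, 15, 33, 36, 52, 62, 69, 73, 105, 112, 125, 142, 153, 156, 180, 190, 198, 205, 215, 227, 229, 239]

Fragments:
  2→15: 13 bp
  15→33: 18 bp
  33→36: 3 bp
  36→52: 16 bp
  52→62: 10 bp
  62→69: 7 bp
  69→73: 4 bp
  73→105: 32 bp
  105→112: 7 bp
  112→125: 13 bp
  125→142: 17 bp
  142→153: 11 bp
  153→156: 3 bp
  156→180: 24 bp
  180→190: 10 bp
  190→198: 8 bp
  198→205: 7 bp
  205→215: 10 bp
  215→227: 12 bp
  227→229: 2 bp
  229→239: 10 bp
  239→2 (wrap): 250-239+2 = 13 bp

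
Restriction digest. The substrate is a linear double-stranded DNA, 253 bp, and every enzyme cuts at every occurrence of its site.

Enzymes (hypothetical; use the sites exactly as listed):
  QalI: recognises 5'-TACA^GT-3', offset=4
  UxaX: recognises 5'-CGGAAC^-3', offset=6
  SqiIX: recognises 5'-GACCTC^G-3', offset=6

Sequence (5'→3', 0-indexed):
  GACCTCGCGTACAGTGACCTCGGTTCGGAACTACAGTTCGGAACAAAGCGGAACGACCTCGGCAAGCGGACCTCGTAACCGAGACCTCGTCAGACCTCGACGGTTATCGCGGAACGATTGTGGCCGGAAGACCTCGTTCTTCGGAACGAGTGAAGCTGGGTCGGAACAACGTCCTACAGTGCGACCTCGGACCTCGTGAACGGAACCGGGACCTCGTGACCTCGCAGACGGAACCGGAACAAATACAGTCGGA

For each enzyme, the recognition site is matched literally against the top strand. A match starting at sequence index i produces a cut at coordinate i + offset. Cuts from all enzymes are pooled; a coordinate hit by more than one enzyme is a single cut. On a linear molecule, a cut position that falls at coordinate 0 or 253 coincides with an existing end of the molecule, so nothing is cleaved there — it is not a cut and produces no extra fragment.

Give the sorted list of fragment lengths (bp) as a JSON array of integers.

Per-enzyme occurrences:
  QalI (TACAGT, off=4): starts [9, 31, 174, 243] → cuts [13, 35, 178, 247]
  UxaX (CGGAAC, off=6): starts [25, 38, 48, 109, 141, 161, 200, 228, 234] → cuts [31, 44, 54, 115, 147, 167, 206, 234, 240]
  SqiIX (GACCTCG, off=6): starts [0, 15, 54, 68, 82, 92, 129, 182, 189, 209, 217] → cuts [6, 21, 60, 74, 88, 98, 135, 188, 195, 215, 223]

All cut coordinates (distinct, sorted): [6, 13, 21, 31, 35, 44, 54, 60, 74, 88, 98, 115, 135, 147, 167, 178, 188, 195, 206, 215, 223, 234, 240, 247]

Fragments:
  [0,6): 6 bp
  [6,13): 7 bp
  [13,21): 8 bp
  [21,31): 10 bp
  [31,35): 4 bp
  [35,44): 9 bp
  [44,54): 10 bp
  [54,60): 6 bp
  [60,74): 14 bp
  [74,88): 14 bp
  [88,98): 10 bp
  [98,115): 17 bp
  [115,135): 20 bp
  [135,147): 12 bp
  [147,167): 20 bp
  [167,178): 11 bp
  [178,188): 10 bp
  [188,195): 7 bp
  [195,206): 11 bp
  [206,215): 9 bp
  [215,223): 8 bp
  [223,234): 11 bp
  [234,240): 6 bp
  [240,247): 7 bp
  [247,253): 6 bp

[4,6,6,6,6,7,7,7,8,8,9,9,10,10,10,10,11,11,11,12,14,14,17,20,20]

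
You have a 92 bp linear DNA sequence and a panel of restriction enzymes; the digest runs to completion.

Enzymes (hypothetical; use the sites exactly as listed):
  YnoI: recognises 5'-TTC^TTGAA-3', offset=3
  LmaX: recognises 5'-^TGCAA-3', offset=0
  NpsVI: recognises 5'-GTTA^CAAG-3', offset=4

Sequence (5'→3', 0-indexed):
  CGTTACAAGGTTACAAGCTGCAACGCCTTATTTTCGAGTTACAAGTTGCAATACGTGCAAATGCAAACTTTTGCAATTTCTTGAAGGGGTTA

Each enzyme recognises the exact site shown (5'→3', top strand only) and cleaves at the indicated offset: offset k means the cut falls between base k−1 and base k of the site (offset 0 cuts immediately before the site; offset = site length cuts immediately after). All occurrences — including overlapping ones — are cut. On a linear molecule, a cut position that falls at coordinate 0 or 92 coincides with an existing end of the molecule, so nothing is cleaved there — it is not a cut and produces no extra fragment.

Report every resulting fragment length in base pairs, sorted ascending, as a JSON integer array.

Per-enzyme occurrences:
  YnoI (TTCTTGAA, off=3): starts [77] → cuts [80]
  LmaX (TGCAA, off=0): starts [18, 46, 55, 61, 71] → cuts [18, 46, 55, 61, 71]
  NpsVI (GTTACAAG, off=4): starts [1, 9, 37] → cuts [5, 13, 41]

All cut coordinates (distinct, sorted): [5, 13, 18, 41, 46, 55, 61, 71, 80]

Fragment lengths:
  [0,5): 5 bp
  [5,13): 8 bp
  [13,18): 5 bp
  [18,41): 23 bp
  [41,46): 5 bp
  [46,55): 9 bp
  [55,61): 6 bp
  [61,71): 10 bp
  [71,80): 9 bp
  [80,92): 12 bp

[5,5,5,6,8,9,9,10,12,23]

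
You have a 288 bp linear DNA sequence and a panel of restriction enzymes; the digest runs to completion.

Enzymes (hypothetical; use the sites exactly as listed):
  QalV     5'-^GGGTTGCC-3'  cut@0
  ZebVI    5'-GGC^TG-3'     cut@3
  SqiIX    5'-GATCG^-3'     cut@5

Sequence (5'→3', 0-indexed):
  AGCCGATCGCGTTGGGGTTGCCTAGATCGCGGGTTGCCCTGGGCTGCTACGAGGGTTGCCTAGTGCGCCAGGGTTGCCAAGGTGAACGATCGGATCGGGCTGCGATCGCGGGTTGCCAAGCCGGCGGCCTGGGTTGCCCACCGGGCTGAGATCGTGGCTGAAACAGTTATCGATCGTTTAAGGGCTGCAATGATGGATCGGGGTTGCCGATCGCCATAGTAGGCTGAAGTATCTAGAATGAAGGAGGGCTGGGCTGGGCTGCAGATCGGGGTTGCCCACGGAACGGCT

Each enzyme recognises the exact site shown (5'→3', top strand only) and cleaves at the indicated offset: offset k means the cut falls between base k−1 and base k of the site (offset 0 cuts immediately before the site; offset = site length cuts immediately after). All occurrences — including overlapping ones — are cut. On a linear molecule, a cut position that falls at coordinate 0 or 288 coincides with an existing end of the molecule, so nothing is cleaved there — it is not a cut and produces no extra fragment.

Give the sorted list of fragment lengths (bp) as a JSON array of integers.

[1,1,3,4,5,5,5,5,8,8,8,9,9,9,11,13,14,15,15,16,18,18,20,21,22,25]

Scan for sites:
  QalV GGGTTGCC/0: at [14, 30, 52, 70, 109, 130, 200, 268] ⇒ [14, 30, 52, 70, 109, 130, 200, 268]
  ZebVI GGCTG/3: at [41, 97, 143, 155, 182, 221, 246, 251, 256] ⇒ [44, 100, 146, 158, 185, 224, 249, 254, 259]
  SqiIX GATCG/5: at [4, 24, 87, 92, 103, 149, 171, 195, 208, 263] ⇒ [9, 29, 92, 97, 108, 154, 176, 200, 213, 268]

Pooled cuts: [9, 14, 29, 30, 44, 52, 70, 92, 97, 100, 108, 109, 130, 146, 154, 158, 176, 185, 200, 213, 224, 249, 254, 259, 268]

Fragment lengths:
  [0,9): 9 bp
  [9,14): 5 bp
  [14,29): 15 bp
  [29,30): 1 bp
  [30,44): 14 bp
  [44,52): 8 bp
  [52,70): 18 bp
  [70,92): 22 bp
  [92,97): 5 bp
  [97,100): 3 bp
  [100,108): 8 bp
  [108,109): 1 bp
  [109,130): 21 bp
  [130,146): 16 bp
  [146,154): 8 bp
  [154,158): 4 bp
  [158,176): 18 bp
  [176,185): 9 bp
  [185,200): 15 bp
  [200,213): 13 bp
  [213,224): 11 bp
  [224,249): 25 bp
  [249,254): 5 bp
  [254,259): 5 bp
  [259,268): 9 bp
  [268,288): 20 bp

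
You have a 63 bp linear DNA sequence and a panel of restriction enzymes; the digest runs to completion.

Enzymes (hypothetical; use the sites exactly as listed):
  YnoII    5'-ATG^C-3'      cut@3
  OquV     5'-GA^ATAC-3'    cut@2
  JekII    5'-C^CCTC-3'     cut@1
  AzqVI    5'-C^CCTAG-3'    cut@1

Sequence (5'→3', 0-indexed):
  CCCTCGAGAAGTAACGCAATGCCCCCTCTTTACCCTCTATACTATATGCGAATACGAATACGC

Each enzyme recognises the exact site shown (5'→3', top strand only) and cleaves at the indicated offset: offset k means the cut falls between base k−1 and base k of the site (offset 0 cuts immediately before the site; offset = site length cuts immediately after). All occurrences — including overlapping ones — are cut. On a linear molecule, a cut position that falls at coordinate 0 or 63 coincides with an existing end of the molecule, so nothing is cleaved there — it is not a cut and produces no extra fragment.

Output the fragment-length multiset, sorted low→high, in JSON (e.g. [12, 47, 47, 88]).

Scan for sites:
  YnoII ATGC/3: at [18, 45] ⇒ [21, 48]
  OquV GAATAC/2: at [49, 55] ⇒ [51, 57]
  JekII CCCTC/1: at [0, 23, 32] ⇒ [1, 24, 33]
  AzqVI (CCCTAG, off=1): no sites

Pooled cuts: [1, 21, 24, 33, 48, 51, 57]

Fragments:
  [0,1): 1 bp
  [1,21): 20 bp
  [21,24): 3 bp
  [24,33): 9 bp
  [33,48): 15 bp
  [48,51): 3 bp
  [51,57): 6 bp
  [57,63): 6 bp

[1,3,3,6,6,9,15,20]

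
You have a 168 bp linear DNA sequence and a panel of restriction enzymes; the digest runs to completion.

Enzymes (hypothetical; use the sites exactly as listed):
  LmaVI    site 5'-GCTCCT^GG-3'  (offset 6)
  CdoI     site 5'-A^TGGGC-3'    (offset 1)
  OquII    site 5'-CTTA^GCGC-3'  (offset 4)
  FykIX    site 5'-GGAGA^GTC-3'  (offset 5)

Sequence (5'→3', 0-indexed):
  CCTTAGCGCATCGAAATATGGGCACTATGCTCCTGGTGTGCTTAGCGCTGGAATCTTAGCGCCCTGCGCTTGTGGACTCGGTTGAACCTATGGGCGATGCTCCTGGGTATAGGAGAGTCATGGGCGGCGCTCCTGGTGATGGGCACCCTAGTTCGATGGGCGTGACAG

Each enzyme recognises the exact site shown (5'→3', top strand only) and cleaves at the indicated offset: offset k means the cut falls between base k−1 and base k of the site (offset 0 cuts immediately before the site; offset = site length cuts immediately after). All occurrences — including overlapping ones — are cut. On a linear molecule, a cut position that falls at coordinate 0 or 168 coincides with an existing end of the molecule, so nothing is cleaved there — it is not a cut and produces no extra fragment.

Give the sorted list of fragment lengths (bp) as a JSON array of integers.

Scan for sites:
  LmaVI (GCTCCTGG, off=6): starts [28, 98, 128] → cuts [34, 104, 134]
  CdoI (ATGGGC, off=1): starts [17, 89, 119, 138, 155] → cuts [18, 90, 120, 139, 156]
  OquII (CTTAGCGC, off=4): starts [1, 40, 54] → cuts [5, 44, 58]
  FykIX (GGAGAGTC, off=5): starts [111] → cuts [116]

Pooled cuts: [5, 18, 34, 44, 58, 90, 104, 116, 120, 134, 139, 156]

Fragment lengths:
  [0,5): 5 bp
  [5,18): 13 bp
  [18,34): 16 bp
  [34,44): 10 bp
  [44,58): 14 bp
  [58,90): 32 bp
  [90,104): 14 bp
  [104,116): 12 bp
  [116,120): 4 bp
  [120,134): 14 bp
  [134,139): 5 bp
  [139,156): 17 bp
  [156,168): 12 bp

[4,5,5,10,12,12,13,14,14,14,16,17,32]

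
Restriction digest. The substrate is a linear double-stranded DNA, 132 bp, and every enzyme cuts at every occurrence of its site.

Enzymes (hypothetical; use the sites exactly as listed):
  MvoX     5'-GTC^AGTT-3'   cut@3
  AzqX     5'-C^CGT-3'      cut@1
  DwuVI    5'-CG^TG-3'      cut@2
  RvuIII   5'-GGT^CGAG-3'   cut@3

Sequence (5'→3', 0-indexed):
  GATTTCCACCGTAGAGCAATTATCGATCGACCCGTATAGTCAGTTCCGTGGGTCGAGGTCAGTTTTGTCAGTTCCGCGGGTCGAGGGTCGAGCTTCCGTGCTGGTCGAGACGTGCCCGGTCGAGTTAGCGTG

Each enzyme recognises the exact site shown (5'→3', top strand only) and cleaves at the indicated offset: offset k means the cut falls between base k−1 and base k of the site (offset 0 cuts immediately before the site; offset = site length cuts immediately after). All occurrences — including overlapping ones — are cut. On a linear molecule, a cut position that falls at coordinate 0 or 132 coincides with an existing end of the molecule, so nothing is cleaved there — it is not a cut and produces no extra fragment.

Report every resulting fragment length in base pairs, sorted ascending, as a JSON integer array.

Scan for sites:
  MvoX GTCAGTT/3: at [38, 57, 66] ⇒ [41, 60, 69]
  AzqX CCGT/1: at [8, 31, 45, 95] ⇒ [9, 32, 46, 96]
  DwuVI CGTG/2: at [46, 96, 110, 128] ⇒ [48, 98, 112, 130]
  RvuIII GGTCGAG/3: at [50, 78, 85, 102, 117] ⇒ [53, 81, 88, 105, 120]

All cut coordinates (distinct, sorted): [9, 32, 41, 46, 48, 53, 60, 69, 81, 88, 96, 98, 105, 112, 120, 130]

Fragment lengths:
  [0,9): 9 bp
  [9,32): 23 bp
  [32,41): 9 bp
  [41,46): 5 bp
  [46,48): 2 bp
  [48,53): 5 bp
  [53,60): 7 bp
  [60,69): 9 bp
  [69,81): 12 bp
  [81,88): 7 bp
  [88,96): 8 bp
  [96,98): 2 bp
  [98,105): 7 bp
  [105,112): 7 bp
  [112,120): 8 bp
  [120,130): 10 bp
  [130,132): 2 bp

[2,2,2,5,5,7,7,7,7,8,8,9,9,9,10,12,23]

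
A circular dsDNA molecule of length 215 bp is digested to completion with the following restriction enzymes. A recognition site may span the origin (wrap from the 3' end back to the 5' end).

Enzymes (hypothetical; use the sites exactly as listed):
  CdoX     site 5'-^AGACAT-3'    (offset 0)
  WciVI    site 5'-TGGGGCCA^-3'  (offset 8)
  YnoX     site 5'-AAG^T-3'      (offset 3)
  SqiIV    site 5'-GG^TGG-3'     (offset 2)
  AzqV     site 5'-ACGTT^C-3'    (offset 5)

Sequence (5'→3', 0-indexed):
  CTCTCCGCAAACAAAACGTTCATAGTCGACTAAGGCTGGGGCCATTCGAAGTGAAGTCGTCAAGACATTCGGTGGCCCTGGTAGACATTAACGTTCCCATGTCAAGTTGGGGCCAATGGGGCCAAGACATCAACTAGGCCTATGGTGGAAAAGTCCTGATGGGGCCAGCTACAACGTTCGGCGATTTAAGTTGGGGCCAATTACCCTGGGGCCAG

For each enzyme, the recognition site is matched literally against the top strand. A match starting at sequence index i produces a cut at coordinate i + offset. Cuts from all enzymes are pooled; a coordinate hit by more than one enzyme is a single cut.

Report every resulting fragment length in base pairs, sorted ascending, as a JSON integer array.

[5,6,7,8,9,9,9,10,10,11,11,12,13,14,15,21,21,24]

Scan for sites:
  CdoX (AGACAT, off=0): starts [62, 82, 124] → cuts [62, 82, 124]
  WciVI (TGGGGCCA, off=8): starts [36, 107, 116, 159, 191, 206] → cuts [44, 115, 124, 167, 199, 214]
  YnoX (AAGT, off=3): starts [48, 53, 103, 150, 187] → cuts [51, 56, 106, 153, 190]
  SqiIV (GGTGG, off=2): starts [70, 143] → cuts [72, 145]
  AzqV (ACGTTC, off=5): starts [15, 90, 173] → cuts [20, 95, 178]

Pooled cuts: [20, 44, 51, 56, 62, 72, 82, 95, 106, 115, 124, 145, 153, 167, 178, 190, 199, 214]

Fragments:
  20→44: 24 bp
  44→51: 7 bp
  51→56: 5 bp
  56→62: 6 bp
  62→72: 10 bp
  72→82: 10 bp
  82→95: 13 bp
  95→106: 11 bp
  106→115: 9 bp
  115→124: 9 bp
  124→145: 21 bp
  145→153: 8 bp
  153→167: 14 bp
  167→178: 11 bp
  178→190: 12 bp
  190→199: 9 bp
  199→214: 15 bp
  214→20 (wrap): 215-214+20 = 21 bp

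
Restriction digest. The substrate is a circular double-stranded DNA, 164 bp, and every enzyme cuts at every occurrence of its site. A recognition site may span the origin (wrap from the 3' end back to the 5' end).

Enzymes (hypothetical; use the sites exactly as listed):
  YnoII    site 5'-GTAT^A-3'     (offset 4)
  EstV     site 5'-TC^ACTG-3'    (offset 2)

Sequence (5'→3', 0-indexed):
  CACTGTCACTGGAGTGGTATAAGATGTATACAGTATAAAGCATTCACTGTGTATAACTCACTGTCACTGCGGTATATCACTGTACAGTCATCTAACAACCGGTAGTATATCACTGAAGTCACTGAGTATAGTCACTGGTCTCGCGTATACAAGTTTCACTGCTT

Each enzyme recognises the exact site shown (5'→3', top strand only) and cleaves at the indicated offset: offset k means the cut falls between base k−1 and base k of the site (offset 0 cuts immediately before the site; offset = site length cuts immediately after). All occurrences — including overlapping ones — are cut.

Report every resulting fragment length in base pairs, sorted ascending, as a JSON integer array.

Site scan:
  YnoII (GTATA, off=4): starts [16, 25, 32, 50, 71, 104, 125, 144] → cuts [20, 29, 36, 54, 75, 108, 129, 148]
  EstV (TCACTG, off=2): starts [5, 43, 57, 63, 76, 109, 118, 131, 155, 163] → cuts [1, 7, 45, 59, 65, 78, 111, 120, 133, 157]

All cut coordinates (distinct, sorted): [1, 7, 20, 29, 36, 45, 54, 59, 65, 75, 78, 108, 111, 120, 129, 133, 148, 157]

Fragments:
  1→7: 6 bp
  7→20: 13 bp
  20→29: 9 bp
  29→36: 7 bp
  36→45: 9 bp
  45→54: 9 bp
  54→59: 5 bp
  59→65: 6 bp
  65→75: 10 bp
  75→78: 3 bp
  78→108: 30 bp
  108→111: 3 bp
  111→120: 9 bp
  120→129: 9 bp
  129→133: 4 bp
  133→148: 15 bp
  148→157: 9 bp
  157→1 (wrap): 164-157+1 = 8 bp

[3,3,4,5,6,6,7,8,9,9,9,9,9,9,10,13,15,30]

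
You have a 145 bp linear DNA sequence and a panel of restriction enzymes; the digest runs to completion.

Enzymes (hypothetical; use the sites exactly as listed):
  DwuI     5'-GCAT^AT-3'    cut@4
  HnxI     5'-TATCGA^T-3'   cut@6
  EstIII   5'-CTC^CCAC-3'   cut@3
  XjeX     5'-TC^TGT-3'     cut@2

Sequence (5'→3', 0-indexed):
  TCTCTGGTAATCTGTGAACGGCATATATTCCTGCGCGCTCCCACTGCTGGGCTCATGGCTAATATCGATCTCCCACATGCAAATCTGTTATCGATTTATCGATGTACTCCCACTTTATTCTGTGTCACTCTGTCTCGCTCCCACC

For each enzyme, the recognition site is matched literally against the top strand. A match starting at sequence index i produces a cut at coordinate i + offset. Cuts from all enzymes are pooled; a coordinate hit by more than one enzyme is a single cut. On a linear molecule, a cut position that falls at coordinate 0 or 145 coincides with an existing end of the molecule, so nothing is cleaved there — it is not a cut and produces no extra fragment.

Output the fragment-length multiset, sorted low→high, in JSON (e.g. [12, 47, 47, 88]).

[4,5,7,8,9,10,10,11,12,12,13,16,28]

Site scan:
  DwuI (GCATAT, off=4): starts [20] → cuts [24]
  HnxI (TATCGAT, off=6): starts [62, 88, 96] → cuts [68, 94, 102]
  EstIII (CTCCCAC, off=3): starts [37, 69, 106, 137] → cuts [40, 72, 109, 140]
  XjeX (TCTGT, off=2): starts [10, 83, 118, 128] → cuts [12, 85, 120, 130]

Pooled cuts: [12, 24, 40, 68, 72, 85, 94, 102, 109, 120, 130, 140]

Fragments:
  [0,12): 12 bp
  [12,24): 12 bp
  [24,40): 16 bp
  [40,68): 28 bp
  [68,72): 4 bp
  [72,85): 13 bp
  [85,94): 9 bp
  [94,102): 8 bp
  [102,109): 7 bp
  [109,120): 11 bp
  [120,130): 10 bp
  [130,140): 10 bp
  [140,145): 5 bp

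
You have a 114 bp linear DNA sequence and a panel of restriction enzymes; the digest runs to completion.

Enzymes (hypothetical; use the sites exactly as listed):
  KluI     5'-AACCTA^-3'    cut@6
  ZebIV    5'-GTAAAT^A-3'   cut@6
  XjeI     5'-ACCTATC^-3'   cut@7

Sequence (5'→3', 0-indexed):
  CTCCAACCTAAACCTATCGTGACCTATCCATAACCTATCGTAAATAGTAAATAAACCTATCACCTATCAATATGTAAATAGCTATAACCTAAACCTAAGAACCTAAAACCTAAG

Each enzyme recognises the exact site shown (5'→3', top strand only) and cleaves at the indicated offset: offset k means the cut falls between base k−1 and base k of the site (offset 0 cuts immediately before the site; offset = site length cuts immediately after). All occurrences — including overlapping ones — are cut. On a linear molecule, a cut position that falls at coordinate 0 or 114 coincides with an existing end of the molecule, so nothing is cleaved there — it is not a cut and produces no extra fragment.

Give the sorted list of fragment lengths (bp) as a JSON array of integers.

Site scan:
  KluI (AACCTA, off=6): starts [4, 10, 31, 53, 85, 91, 99, 106] → cuts [10, 16, 37, 59, 91, 97, 105, 112]
  ZebIV (GTAAATA, off=6): starts [39, 46, 73] → cuts [45, 52, 79]
  XjeI (ACCTATC, off=7): starts [11, 21, 32, 54, 61] → cuts [18, 28, 39, 61, 68]

All cut coordinates (distinct, sorted): [10, 16, 18, 28, 37, 39, 45, 52, 59, 61, 68, 79, 91, 97, 105, 112]

Fragment lengths:
  [0,10): 10 bp
  [10,16): 6 bp
  [16,18): 2 bp
  [18,28): 10 bp
  [28,37): 9 bp
  [37,39): 2 bp
  [39,45): 6 bp
  [45,52): 7 bp
  [52,59): 7 bp
  [59,61): 2 bp
  [61,68): 7 bp
  [68,79): 11 bp
  [79,91): 12 bp
  [91,97): 6 bp
  [97,105): 8 bp
  [105,112): 7 bp
  [112,114): 2 bp

[2,2,2,2,6,6,6,7,7,7,7,8,9,10,10,11,12]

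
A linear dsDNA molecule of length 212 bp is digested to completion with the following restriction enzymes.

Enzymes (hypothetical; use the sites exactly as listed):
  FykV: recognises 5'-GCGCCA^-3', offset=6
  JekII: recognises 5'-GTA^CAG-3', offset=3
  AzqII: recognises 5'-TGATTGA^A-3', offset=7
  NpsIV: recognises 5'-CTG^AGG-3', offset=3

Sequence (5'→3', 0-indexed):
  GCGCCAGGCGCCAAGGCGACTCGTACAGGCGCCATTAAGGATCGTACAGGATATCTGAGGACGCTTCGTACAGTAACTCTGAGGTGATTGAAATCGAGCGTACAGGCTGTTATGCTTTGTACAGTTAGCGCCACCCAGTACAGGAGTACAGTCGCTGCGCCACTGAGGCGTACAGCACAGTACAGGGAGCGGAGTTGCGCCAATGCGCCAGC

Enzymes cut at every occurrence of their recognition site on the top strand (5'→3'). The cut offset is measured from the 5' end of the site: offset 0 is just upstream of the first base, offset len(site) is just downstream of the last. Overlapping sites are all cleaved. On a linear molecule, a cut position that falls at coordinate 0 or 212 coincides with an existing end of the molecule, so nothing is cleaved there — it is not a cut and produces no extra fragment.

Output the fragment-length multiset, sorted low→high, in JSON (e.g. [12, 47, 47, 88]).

[2,3,6,7,7,7,8,8,9,10,10,11,11,11,12,12,12,13,14,19,20]

Per-enzyme occurrences:
  FykV (GCGCCA, off=6): starts [0, 7, 28, 127, 156, 196, 204] → cuts [6, 13, 34, 133, 162, 202, 210]
  JekII (GTACAG, off=3): starts [22, 43, 67, 99, 118, 137, 145, 169, 179] → cuts [25, 46, 70, 102, 121, 140, 148, 172, 182]
  AzqII (TGATTGAA, off=7): starts [84] → cuts [91]
  NpsIV (CTGAGG, off=3): starts [54, 78, 162] → cuts [57, 81, 165]

Pooled cuts: [6, 13, 25, 34, 46, 57, 70, 81, 91, 102, 121, 133, 140, 148, 162, 165, 172, 182, 202, 210]

Fragments:
  [0,6): 6 bp
  [6,13): 7 bp
  [13,25): 12 bp
  [25,34): 9 bp
  [34,46): 12 bp
  [46,57): 11 bp
  [57,70): 13 bp
  [70,81): 11 bp
  [81,91): 10 bp
  [91,102): 11 bp
  [102,121): 19 bp
  [121,133): 12 bp
  [133,140): 7 bp
  [140,148): 8 bp
  [148,162): 14 bp
  [162,165): 3 bp
  [165,172): 7 bp
  [172,182): 10 bp
  [182,202): 20 bp
  [202,210): 8 bp
  [210,212): 2 bp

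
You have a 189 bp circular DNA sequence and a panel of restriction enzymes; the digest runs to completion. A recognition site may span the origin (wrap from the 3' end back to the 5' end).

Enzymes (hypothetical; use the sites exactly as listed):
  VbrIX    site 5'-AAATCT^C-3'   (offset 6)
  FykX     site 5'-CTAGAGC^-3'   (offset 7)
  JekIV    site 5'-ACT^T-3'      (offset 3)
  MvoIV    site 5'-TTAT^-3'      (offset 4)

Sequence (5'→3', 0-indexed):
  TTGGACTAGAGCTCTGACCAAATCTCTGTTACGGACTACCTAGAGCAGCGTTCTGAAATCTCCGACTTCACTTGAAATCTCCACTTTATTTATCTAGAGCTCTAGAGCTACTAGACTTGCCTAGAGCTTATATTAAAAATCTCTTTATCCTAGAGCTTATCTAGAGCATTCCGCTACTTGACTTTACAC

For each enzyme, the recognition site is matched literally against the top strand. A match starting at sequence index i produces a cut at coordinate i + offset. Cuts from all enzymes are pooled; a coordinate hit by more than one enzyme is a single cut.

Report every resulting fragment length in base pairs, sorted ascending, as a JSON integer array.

Per-enzyme occurrences:
  VbrIX AAATCTC/6: at [19, 55, 74, 136] ⇒ [25, 61, 80, 142]
  FykX CTAGAGC/7: at [5, 39, 93, 101, 120, 149, 160] ⇒ [12, 46, 100, 108, 127, 156, 167]
  JekIV ACTT/3: at [64, 69, 82, 114, 175, 180, 187] ⇒ [1, 67, 72, 85, 117, 178, 183]
  MvoIV TTAT/4: at [85, 89, 127, 144, 156] ⇒ [89, 93, 131, 148, 160]

All cut coordinates (distinct, sorted): [1, 12, 25, 46, 61, 67, 72, 80, 85, 89, 93, 100, 108, 117, 127, 131, 142, 148, 156, 160, 167, 178, 183]

Fragments:
  1→12: 11 bp
  12→25: 13 bp
  25→46: 21 bp
  46→61: 15 bp
  61→67: 6 bp
  67→72: 5 bp
  72→80: 8 bp
  80→85: 5 bp
  85→89: 4 bp
  89→93: 4 bp
  93→100: 7 bp
  100→108: 8 bp
  108→117: 9 bp
  117→127: 10 bp
  127→131: 4 bp
  131→142: 11 bp
  142→148: 6 bp
  148→156: 8 bp
  156→160: 4 bp
  160→167: 7 bp
  167→178: 11 bp
  178→183: 5 bp
  183→1 (wrap): 189-183+1 = 7 bp

[4,4,4,4,5,5,5,6,6,7,7,7,8,8,8,9,10,11,11,11,13,15,21]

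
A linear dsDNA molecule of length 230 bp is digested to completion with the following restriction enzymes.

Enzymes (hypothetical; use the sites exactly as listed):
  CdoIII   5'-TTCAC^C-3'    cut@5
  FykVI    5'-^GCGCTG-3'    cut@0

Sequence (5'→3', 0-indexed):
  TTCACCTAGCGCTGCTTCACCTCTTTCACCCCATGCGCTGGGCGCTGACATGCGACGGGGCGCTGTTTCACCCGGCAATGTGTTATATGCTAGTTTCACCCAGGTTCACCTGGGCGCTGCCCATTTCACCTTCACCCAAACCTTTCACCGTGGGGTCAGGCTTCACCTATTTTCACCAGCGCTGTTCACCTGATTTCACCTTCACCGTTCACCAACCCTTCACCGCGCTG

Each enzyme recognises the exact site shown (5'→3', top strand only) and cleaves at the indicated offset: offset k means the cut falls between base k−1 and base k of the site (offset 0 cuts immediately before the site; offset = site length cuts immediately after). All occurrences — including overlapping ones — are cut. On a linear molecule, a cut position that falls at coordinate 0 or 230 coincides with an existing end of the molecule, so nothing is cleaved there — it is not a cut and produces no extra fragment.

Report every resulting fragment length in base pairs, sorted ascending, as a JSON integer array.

Per-enzyme occurrences:
  CdoIII TTCACC/5: at [0, 15, 24, 66, 94, 104, 124, 130, 143, 161, 171, 184, 194, 200, 207, 218] ⇒ [5, 20, 29, 71, 99, 109, 129, 135, 148, 166, 176, 189, 199, 205, 212, 223]
  FykVI GCGCTG/0: at [8, 34, 41, 59, 113, 178, 224] ⇒ [8, 34, 41, 59, 113, 178, 224]

Pooled cuts: [5, 8, 20, 29, 34, 41, 59, 71, 99, 109, 113, 129, 135, 148, 166, 176, 178, 189, 199, 205, 212, 223, 224]

Fragments:
  [0,5): 5 bp
  [5,8): 3 bp
  [8,20): 12 bp
  [20,29): 9 bp
  [29,34): 5 bp
  [34,41): 7 bp
  [41,59): 18 bp
  [59,71): 12 bp
  [71,99): 28 bp
  [99,109): 10 bp
  [109,113): 4 bp
  [113,129): 16 bp
  [129,135): 6 bp
  [135,148): 13 bp
  [148,166): 18 bp
  [166,176): 10 bp
  [176,178): 2 bp
  [178,189): 11 bp
  [189,199): 10 bp
  [199,205): 6 bp
  [205,212): 7 bp
  [212,223): 11 bp
  [223,224): 1 bp
  [224,230): 6 bp

[1,2,3,4,5,5,6,6,6,7,7,9,10,10,10,11,11,12,12,13,16,18,18,28]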